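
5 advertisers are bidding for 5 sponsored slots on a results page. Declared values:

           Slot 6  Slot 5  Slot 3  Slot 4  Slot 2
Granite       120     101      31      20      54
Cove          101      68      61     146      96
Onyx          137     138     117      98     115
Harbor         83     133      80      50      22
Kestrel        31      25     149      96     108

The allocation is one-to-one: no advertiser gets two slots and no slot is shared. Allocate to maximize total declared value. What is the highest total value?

Optimal: Granite→Slot 6 ($120), Cove→Slot 4 ($146), Onyx→Slot 2 ($115), Harbor→Slot 5 ($133), Kestrel→Slot 3 ($149) — total 120+146+115+133+149 = $663.
Max-entry greedy (repeatedly take the single best remaining cell) gives $575, worse by 88.
Next-best assignment: Granite→Slot 6, Cove→Slot 4, Onyx→Slot 3, Harbor→Slot 5, Kestrel→Slot 2 = $624.
Swapping Harbor↔Onyx (Harbor→Slot 2 $22, Onyx→Slot 5 $138) loses 88.
No other one-to-one assignment exceeds $663.

Maximum total: $663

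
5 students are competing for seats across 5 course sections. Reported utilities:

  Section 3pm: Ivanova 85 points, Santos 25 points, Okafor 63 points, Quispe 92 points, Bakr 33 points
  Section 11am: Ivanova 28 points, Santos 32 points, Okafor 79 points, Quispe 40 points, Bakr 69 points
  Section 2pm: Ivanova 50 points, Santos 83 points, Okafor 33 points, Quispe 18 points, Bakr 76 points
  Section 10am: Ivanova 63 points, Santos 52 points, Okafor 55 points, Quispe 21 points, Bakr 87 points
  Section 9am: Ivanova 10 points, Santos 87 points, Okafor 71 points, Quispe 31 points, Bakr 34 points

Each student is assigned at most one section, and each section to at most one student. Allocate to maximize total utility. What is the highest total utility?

Maximum total: 397 points

Optimal: Ivanova→Section 10am (63 points), Santos→Section 9am (87 points), Okafor→Section 11am (79 points), Quispe→Section 3pm (92 points), Bakr→Section 2pm (76 points) — total 63+87+79+92+76 = 397 points.
Column-greedy (each section in turn goes to its best remaining student) gives 351 points, worse by 46.
No other one-to-one assignment exceeds 397 points.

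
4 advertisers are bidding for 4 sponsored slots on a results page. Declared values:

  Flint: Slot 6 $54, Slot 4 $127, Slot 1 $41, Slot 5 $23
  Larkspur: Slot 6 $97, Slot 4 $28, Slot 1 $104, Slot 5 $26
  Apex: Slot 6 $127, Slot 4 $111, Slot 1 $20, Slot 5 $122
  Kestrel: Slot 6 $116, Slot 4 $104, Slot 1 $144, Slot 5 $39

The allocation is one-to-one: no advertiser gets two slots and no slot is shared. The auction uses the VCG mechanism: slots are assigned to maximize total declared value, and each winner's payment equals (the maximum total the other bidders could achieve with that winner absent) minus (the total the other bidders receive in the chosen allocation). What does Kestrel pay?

Efficient allocation: Flint→Slot 4 ($127), Larkspur→Slot 6 ($97), Apex→Slot 5 ($122), Kestrel→Slot 1 ($144); total welfare W = $490.
Kestrel receives Slot 1 at value $144, so the others get W − 144 = $346.
Without Kestrel: best allocation of the remaining 3 bidders over all 4 slots is Flint→Slot 4 ($127), Larkspur→Slot 1 ($104), Apex→Slot 6 ($127), total $358.
VCG payment = (others' best without Kestrel) − (others' welfare with Kestrel) = 358 − 346 = $12.

Kestrel pays $12.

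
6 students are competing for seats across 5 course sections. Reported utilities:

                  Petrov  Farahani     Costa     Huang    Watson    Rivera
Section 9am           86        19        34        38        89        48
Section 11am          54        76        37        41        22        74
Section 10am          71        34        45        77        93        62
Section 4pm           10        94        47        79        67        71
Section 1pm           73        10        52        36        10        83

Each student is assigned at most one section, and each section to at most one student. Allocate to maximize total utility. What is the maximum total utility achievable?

Optimal: Petrov→Section 9am (86 points), Farahani→Section 11am (76 points), Watson→Section 10am (93 points), Huang→Section 4pm (79 points), Rivera→Section 1pm (83 points) — total 86+76+93+79+83 = 417 points.
No other one-to-one assignment exceeds 417 points.

Maximum total: 417 points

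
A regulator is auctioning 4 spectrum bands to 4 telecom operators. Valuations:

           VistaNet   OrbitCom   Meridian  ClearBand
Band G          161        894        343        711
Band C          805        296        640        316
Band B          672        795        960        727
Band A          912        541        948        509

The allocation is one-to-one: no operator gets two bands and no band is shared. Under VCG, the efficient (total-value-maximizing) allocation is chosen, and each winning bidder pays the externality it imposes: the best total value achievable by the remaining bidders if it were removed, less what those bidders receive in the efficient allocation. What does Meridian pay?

Meridian pays $107M.

Efficient allocation: VistaNet→Band C ($805M), OrbitCom→Band G ($894M), Meridian→Band A ($948M), ClearBand→Band B ($727M); total welfare W = $3374M.
Meridian receives Band A at value $948M, so the others get W − 948 = $2426M.
Without Meridian: best allocation of the remaining 3 bidders over all 4 bands is VistaNet→Band A ($912M), OrbitCom→Band G ($894M), ClearBand→Band B ($727M), total $2533M.
VCG payment = (others' best without Meridian) − (others' welfare with Meridian) = 2533 − 2426 = $107M.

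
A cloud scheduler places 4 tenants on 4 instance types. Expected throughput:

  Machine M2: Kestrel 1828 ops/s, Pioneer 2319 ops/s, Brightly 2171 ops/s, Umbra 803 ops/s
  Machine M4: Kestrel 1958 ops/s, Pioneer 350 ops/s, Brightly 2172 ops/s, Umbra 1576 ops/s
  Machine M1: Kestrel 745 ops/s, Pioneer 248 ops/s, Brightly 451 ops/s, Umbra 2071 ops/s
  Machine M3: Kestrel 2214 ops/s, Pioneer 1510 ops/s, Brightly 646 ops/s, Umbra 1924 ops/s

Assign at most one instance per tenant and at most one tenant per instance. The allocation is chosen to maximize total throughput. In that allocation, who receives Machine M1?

Umbra receives Machine M1.

Optimal: Kestrel→Machine M3 (2214 ops/s), Pioneer→Machine M2 (2319 ops/s), Brightly→Machine M4 (2172 ops/s), Umbra→Machine M1 (2071 ops/s) — total 2214+2319+2172+2071 = 8776 ops/s.
Next-best assignment: Kestrel→Machine M4, Pioneer→Machine M3, Brightly→Machine M2, Umbra→Machine M1 = 7710 ops/s.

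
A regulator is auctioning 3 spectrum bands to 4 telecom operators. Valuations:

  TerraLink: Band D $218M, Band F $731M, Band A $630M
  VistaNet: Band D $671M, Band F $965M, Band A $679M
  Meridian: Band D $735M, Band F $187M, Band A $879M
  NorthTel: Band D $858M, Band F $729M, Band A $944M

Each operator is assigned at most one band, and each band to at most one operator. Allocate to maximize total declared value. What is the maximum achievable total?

Max total: $2702M

Treat this as an assignment problem: match each operator to one band.
Optimal: NorthTel→Band D ($858M), VistaNet→Band F ($965M), Meridian→Band A ($879M) — total 858+965+879 = $2702M.
Max-entry greedy (repeatedly take the single best remaining cell) gives $2644M, worse by 58.
Next-best assignment: Meridian→Band D, VistaNet→Band F, NorthTel→Band A = $2644M.
Swapping NorthTel↔VistaNet (NorthTel→Band F $729M, VistaNet→Band D $671M) loses 423.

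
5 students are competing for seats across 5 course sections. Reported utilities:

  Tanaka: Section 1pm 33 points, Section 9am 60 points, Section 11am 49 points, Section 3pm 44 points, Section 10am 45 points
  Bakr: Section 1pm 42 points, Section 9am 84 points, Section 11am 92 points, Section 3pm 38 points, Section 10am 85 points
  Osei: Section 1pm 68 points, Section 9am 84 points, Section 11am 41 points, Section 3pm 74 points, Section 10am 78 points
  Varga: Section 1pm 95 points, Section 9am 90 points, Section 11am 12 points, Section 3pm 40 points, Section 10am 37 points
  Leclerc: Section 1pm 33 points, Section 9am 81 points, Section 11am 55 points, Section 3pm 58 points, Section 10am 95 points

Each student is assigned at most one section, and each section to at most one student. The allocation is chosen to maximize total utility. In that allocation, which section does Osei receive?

Osei receives Section 3pm.

Optimal: Tanaka→Section 9am (60 points), Bakr→Section 11am (92 points), Osei→Section 3pm (74 points), Varga→Section 1pm (95 points), Leclerc→Section 10am (95 points) — total 60+92+74+95+95 = 416 points.
Row-greedy (each student in turn takes its best remaining section) gives 383 points, worse by 33.
Swapping Bakr↔Osei (Bakr→Section 3pm 38 points, Osei→Section 11am 41 points) loses 87.
Every other assignment is strictly worse.
Osei's own top section is Section 9am (84 points), but forcing Osei→Section 9am and reassigning the rest optimally gives only 410 points — worse by 6.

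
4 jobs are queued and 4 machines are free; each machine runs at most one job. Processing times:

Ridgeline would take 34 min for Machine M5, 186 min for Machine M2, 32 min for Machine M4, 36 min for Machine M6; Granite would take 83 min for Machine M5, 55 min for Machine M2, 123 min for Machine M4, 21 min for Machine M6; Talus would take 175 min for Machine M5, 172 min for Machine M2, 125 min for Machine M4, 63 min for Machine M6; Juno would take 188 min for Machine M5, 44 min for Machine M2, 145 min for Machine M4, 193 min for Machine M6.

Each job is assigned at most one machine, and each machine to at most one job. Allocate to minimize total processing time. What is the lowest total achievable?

Optimal: Ridgeline→Machine M4 (32 min), Granite→Machine M5 (83 min), Talus→Machine M6 (63 min), Juno→Machine M2 (44 min) — total 32+83+63+44 = 222 min.
Column-greedy (each machine in turn goes to its cheapest remaining job) gives 264 min, worse by 42.

Min total: 222 min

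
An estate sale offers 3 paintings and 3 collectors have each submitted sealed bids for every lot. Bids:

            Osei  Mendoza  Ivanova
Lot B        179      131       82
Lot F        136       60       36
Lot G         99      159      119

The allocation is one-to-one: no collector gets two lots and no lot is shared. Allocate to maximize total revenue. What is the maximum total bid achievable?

Optimal: Osei→Lot F ($136), Mendoza→Lot B ($131), Ivanova→Lot G ($119) — total 136+131+119 = $386.
Max-entry greedy (repeatedly take the single best remaining cell) gives $374, worse by 12.
Swapping Mendoza↔Ivanova (Mendoza→Lot G $159, Ivanova→Lot B $82) loses 9.
Checked against all permutations: $386 is optimal.

Maximum total: $386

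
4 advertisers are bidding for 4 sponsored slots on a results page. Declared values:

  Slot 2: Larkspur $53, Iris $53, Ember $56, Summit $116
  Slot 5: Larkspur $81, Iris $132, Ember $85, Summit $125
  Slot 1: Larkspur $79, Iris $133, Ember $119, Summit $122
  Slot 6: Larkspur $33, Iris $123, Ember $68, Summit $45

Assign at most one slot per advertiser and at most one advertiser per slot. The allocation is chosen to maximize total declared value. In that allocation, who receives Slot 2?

Optimal: Larkspur→Slot 5 ($81), Iris→Slot 6 ($123), Ember→Slot 1 ($119), Summit→Slot 2 ($116) — total 81+123+119+116 = $439.
Column-greedy (each slot in turn goes to its best remaining advertiser) gives $400, worse by 39.
Swapping Larkspur↔Iris (Larkspur→Slot 6 $33, Iris→Slot 5 $132) loses 39.
Summit's own top slot is Slot 5 ($125), but forcing Summit→Slot 5 and reassigning the rest optimally gives only $420 — worse by 19.

Summit receives Slot 2.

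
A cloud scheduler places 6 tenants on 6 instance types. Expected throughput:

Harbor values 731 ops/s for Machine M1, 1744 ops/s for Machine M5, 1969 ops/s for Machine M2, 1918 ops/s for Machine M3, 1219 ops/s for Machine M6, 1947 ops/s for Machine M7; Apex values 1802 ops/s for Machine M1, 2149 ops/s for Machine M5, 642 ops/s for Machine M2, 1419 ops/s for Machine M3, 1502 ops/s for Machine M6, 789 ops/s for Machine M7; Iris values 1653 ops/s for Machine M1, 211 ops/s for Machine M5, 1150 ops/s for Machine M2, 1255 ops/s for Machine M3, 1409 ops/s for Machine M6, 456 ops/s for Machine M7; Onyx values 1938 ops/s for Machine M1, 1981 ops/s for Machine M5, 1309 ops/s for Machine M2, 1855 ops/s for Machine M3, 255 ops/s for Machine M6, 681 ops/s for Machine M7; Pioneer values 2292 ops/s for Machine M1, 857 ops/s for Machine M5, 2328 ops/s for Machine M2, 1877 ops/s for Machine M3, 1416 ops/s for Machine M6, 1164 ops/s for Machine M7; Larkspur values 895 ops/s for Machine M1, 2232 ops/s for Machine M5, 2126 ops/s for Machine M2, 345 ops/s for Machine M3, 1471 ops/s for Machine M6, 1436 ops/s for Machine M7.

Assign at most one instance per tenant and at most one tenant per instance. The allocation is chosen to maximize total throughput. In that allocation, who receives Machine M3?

Onyx receives Machine M3.

Optimal: Harbor→Machine M7 (1947 ops/s), Apex→Machine M5 (2149 ops/s), Iris→Machine M6 (1409 ops/s), Onyx→Machine M3 (1855 ops/s), Pioneer→Machine M1 (2292 ops/s), Larkspur→Machine M2 (2126 ops/s) — total 1947+2149+1409+1855+2292+2126 = 11778 ops/s.
Max-entry greedy (repeatedly take the single best remaining cell) gives 11202 ops/s, worse by 576.
Onyx's own top instance is Machine M5 (1981 ops/s), but forcing Onyx→Machine M5 and reassigning the rest optimally gives only 11174 ops/s — worse by 604.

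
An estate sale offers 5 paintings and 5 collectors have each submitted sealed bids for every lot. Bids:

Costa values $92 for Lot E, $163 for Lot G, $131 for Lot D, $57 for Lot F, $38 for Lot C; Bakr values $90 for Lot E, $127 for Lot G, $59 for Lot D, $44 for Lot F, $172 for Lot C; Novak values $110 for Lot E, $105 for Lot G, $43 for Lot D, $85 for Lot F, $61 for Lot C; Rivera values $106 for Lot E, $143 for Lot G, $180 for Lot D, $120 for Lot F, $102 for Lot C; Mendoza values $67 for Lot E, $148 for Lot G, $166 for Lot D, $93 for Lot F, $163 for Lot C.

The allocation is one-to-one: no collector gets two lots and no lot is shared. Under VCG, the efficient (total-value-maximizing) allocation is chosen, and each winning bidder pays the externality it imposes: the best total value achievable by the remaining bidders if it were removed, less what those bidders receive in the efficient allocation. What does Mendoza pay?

Mendoza pays $60.

Efficient allocation: Costa→Lot G ($163), Bakr→Lot C ($172), Novak→Lot E ($110), Rivera→Lot F ($120), Mendoza→Lot D ($166); total welfare W = $731.
Mendoza receives Lot D at value $166, so the others get W − 166 = $565.
Without Mendoza: best allocation of the remaining 4 bidders over all 5 lots is Costa→Lot G ($163), Bakr→Lot C ($172), Novak→Lot E ($110), Rivera→Lot D ($180), total $625.
VCG payment = (others' best without Mendoza) − (others' welfare with Mendoza) = 625 − 565 = $60.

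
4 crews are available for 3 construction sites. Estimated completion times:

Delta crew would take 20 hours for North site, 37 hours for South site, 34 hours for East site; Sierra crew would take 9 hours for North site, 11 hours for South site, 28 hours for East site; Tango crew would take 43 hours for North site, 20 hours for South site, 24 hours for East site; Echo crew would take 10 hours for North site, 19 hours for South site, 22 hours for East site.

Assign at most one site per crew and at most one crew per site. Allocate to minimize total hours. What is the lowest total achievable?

Optimal: Echo crew→North site (10 hours), Sierra crew→South site (11 hours), Tango crew→East site (24 hours) — total 10+11+24 = 45 hours.
Row-greedy (each crew in turn takes its cheapest remaining site) gives 55 hours, worse by 10.
Next-best assignment: Sierra crew→North site, Tango crew→South site, Echo crew→East site = 51 hours.
Swapping Sierra crew↔Tango crew (Sierra crew→East site 28 hours, Tango crew→South site 20 hours) adds 13.

Minimum total: 45 hours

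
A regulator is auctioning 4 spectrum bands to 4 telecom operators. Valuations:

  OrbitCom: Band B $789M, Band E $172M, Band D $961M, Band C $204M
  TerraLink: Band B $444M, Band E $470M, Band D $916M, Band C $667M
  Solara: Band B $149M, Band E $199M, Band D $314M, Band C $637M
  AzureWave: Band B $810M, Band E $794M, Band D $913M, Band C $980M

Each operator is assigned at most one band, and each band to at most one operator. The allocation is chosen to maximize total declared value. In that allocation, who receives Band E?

This is the linear assignment problem.
Optimal: OrbitCom→Band B ($789M), TerraLink→Band D ($916M), Solara→Band C ($637M), AzureWave→Band E ($794M) — total 789+916+637+794 = $3136M.
Row-greedy (each operator in turn takes its best remaining band) gives $2637M, worse by 499.
Next-best assignment: OrbitCom→Band B, TerraLink→Band D, Solara→Band E, AzureWave→Band C = $2884M.
Checked against all permutations: $3136M is optimal.
AzureWave's own top band is Band C ($980M), but forcing AzureWave→Band C and reassigning the rest optimally gives only $2884M — worse by 252.

AzureWave receives Band E.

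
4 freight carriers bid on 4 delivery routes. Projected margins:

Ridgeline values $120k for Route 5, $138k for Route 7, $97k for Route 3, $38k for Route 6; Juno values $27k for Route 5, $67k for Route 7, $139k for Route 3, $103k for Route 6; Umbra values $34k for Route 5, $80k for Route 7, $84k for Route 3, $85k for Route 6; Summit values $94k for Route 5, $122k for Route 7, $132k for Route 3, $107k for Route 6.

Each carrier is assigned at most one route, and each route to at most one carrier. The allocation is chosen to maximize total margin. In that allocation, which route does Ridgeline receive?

Optimal: Ridgeline→Route 5 ($120k), Juno→Route 3 ($139k), Umbra→Route 6 ($85k), Summit→Route 7 ($122k) — total 120+139+85+122 = $466k.
Row-greedy (each carrier in turn takes its best remaining route) gives $456k, worse by 10.
Swapping Summit↔Ridgeline (Summit→Route 5 $94k, Ridgeline→Route 7 $138k) loses 10.
Ridgeline's own top route is Route 7 ($138k), but forcing Ridgeline→Route 7 and reassigning the rest optimally gives only $456k — worse by 10.

Ridgeline receives Route 5.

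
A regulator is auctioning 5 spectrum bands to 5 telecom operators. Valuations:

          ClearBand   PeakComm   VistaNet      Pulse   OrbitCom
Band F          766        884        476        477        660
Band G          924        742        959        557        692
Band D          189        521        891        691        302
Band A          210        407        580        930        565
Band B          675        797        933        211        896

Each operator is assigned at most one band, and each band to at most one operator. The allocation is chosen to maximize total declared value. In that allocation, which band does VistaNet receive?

VistaNet receives Band D.

This is a one-to-one assignment (maximum-weight bipartite matching).
Optimal: ClearBand→Band G ($924M), PeakComm→Band F ($884M), VistaNet→Band D ($891M), Pulse→Band A ($930M), OrbitCom→Band B ($896M) — total 924+884+891+930+896 = $4525M.
Next-best assignment: ClearBand→Band F, PeakComm→Band G, VistaNet→Band D, Pulse→Band A, OrbitCom→Band B = $4225M.
Every other assignment is strictly worse.
VistaNet's own top band is Band G ($959M), but forcing VistaNet→Band G and reassigning the rest optimally gives only $4072M — worse by 453.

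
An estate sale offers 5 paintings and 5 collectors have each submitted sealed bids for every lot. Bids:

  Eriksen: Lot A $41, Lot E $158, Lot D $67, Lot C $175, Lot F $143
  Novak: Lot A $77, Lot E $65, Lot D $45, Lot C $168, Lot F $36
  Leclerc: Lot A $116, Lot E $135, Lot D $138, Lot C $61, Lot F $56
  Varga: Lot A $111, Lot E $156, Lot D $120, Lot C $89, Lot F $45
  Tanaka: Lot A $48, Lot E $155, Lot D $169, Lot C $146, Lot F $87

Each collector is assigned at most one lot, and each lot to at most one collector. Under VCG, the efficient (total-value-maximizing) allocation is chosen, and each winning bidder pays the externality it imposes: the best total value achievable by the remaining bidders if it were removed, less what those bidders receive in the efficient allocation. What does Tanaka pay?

Efficient allocation: Eriksen→Lot F ($143), Novak→Lot C ($168), Leclerc→Lot A ($116), Varga→Lot E ($156), Tanaka→Lot D ($169); total welfare W = $752.
Tanaka receives Lot D at value $169, so the others get W − 169 = $583.
Without Tanaka: best allocation of the remaining 4 bidders over all 5 lots is Eriksen→Lot F ($143), Novak→Lot C ($168), Leclerc→Lot D ($138), Varga→Lot E ($156), total $605.
VCG payment = (others' best without Tanaka) − (others' welfare with Tanaka) = 605 − 583 = $22.

Tanaka pays $22.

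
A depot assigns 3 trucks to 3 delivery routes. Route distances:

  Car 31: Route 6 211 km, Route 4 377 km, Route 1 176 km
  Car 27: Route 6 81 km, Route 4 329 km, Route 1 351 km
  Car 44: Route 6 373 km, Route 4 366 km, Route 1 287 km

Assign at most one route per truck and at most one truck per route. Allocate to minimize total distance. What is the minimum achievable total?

Optimal: Car 31→Route 1 (176 km), Car 27→Route 6 (81 km), Car 44→Route 4 (366 km) — total 176+81+366 = 623 km.
Swapping Car 31↔Car 27 (Car 31→Route 6 211 km, Car 27→Route 1 351 km) adds 305.

Minimum total: 623 km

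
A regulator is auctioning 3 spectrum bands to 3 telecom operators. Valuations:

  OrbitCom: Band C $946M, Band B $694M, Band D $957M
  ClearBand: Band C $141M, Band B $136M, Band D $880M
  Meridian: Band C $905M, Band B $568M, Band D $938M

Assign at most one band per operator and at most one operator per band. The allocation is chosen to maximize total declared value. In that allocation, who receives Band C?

Optimal: OrbitCom→Band B ($694M), ClearBand→Band D ($880M), Meridian→Band C ($905M) — total 694+880+905 = $2479M.
Column-greedy (each band in turn goes to its best remaining operator) gives $2394M, worse by 85.
No other one-to-one assignment exceeds $2479M.
Meridian's own top band is Band D ($938M), but forcing Meridian→Band D and reassigning the rest optimally gives only $2020M — worse by 459.

Meridian receives Band C.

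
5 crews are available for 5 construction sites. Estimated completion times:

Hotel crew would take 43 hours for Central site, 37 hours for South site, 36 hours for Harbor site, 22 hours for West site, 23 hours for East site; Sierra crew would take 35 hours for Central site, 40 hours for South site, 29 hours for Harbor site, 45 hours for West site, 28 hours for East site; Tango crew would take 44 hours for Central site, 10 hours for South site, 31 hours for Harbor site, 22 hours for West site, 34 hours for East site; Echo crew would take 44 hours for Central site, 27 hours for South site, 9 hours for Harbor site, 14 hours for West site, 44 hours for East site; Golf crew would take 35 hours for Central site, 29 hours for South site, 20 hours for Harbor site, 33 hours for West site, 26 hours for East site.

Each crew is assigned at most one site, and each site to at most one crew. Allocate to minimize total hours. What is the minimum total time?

Minimum total: 102 hours

This is the linear assignment problem.
Optimal: Hotel crew→West site (22 hours), Sierra crew→Central site (35 hours), Tango crew→South site (10 hours), Echo crew→Harbor site (9 hours), Golf crew→East site (26 hours) — total 22+35+10+9+26 = 102 hours.
Row-greedy (each crew in turn takes its cheapest remaining site) gives 104 hours, worse by 2.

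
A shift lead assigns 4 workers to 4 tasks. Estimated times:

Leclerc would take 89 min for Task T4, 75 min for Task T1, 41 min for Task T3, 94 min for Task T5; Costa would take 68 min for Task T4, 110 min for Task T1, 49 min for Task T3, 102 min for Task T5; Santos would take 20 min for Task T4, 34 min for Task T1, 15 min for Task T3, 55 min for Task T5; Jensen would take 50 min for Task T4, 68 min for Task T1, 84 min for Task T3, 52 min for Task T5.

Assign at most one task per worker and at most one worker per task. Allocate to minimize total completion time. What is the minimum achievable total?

Minimum total: 195 min

Optimal: Leclerc→Task T3 (41 min), Costa→Task T4 (68 min), Santos→Task T1 (34 min), Jensen→Task T5 (52 min) — total 41+68+34+52 = 195 min.
Column-greedy (each task in turn goes to its cheapest remaining worker) gives 231 min, worse by 36.
Next-best assignment: Leclerc→Task T1, Costa→Task T3, Santos→Task T4, Jensen→Task T5 = 196 min.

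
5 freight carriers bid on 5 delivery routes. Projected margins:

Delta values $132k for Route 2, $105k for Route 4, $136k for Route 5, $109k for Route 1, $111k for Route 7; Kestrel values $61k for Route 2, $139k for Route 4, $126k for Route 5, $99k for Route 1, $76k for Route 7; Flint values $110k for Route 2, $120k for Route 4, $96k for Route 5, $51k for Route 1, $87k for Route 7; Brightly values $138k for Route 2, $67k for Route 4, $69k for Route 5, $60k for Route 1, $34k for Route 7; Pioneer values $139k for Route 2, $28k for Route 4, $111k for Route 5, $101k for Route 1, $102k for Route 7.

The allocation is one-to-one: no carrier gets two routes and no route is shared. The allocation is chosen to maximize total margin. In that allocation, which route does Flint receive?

Treat this as an assignment problem: match each carrier to one route.
Optimal: Delta→Route 5 ($136k), Kestrel→Route 4 ($139k), Flint→Route 7 ($87k), Brightly→Route 2 ($138k), Pioneer→Route 1 ($101k) — total 136+139+87+138+101 = $601k.
Next-best assignment: Delta→Route 7, Kestrel→Route 5, Flint→Route 4, Brightly→Route 2, Pioneer→Route 1 = $596k.
No other one-to-one assignment exceeds $601k.
Flint's own top route is Route 4 ($120k), but forcing Flint→Route 4 and reassigning the rest optimally gives only $596k — worse by 5.

Flint receives Route 7.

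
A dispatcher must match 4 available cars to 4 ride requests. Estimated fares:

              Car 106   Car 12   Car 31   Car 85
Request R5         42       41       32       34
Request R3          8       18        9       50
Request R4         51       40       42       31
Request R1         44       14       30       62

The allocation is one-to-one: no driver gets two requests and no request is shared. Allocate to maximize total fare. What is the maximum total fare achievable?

Optimal: Car 106→Request R1 ($44), Car 12→Request R5 ($41), Car 31→Request R4 ($42), Car 85→Request R3 ($50) — total 44+41+42+50 = $177.
Row-greedy (each driver in turn takes its best remaining request) gives $172, worse by 5.
Next-best assignment: Car 106→Request R4, Car 12→Request R5, Car 31→Request R1, Car 85→Request R3 = $172.
Swapping Car 106↔Car 12 (Car 106→Request R5 $42, Car 12→Request R1 $14) loses 29.
No other one-to-one assignment exceeds $177.

Maximum total: $177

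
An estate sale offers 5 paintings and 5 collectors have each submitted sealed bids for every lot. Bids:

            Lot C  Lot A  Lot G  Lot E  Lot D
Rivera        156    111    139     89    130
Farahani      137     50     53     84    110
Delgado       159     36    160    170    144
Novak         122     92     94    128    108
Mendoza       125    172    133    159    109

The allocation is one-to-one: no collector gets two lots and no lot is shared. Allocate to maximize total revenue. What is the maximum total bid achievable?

Optimal: Rivera→Lot D ($130), Farahani→Lot C ($137), Delgado→Lot G ($160), Novak→Lot E ($128), Mendoza→Lot A ($172) — total 130+137+160+128+172 = $727.
Column-greedy (each lot in turn goes to its best remaining collector) gives $708, worse by 19.
Next-best assignment: Rivera→Lot C, Farahani→Lot D, Delgado→Lot G, Novak→Lot E, Mendoza→Lot A = $726.
Swapping Farahani↔Rivera (Farahani→Lot D $110, Rivera→Lot C $156) loses 1.

Max total: $727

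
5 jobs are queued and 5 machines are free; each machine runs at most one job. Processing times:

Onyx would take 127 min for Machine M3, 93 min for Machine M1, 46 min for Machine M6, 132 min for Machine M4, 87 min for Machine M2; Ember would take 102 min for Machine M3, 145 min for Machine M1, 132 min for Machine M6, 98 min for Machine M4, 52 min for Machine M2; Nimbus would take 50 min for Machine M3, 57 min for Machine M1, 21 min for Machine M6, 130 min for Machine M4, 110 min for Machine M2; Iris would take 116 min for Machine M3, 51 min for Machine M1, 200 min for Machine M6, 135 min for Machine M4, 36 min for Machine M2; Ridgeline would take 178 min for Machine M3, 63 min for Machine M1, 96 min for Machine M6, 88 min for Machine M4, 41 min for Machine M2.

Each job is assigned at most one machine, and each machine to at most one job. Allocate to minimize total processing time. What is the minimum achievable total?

Minimum total: 286 min

Optimal: Onyx→Machine M6 (46 min), Ember→Machine M4 (98 min), Nimbus→Machine M3 (50 min), Iris→Machine M1 (51 min), Ridgeline→Machine M2 (41 min) — total 46+98+50+51+41 = 286 min.
Min-entry greedy (repeatedly take the single cheapest remaining cell) gives 345 min, worse by 59.
No other one-to-one assignment undercuts 286 min.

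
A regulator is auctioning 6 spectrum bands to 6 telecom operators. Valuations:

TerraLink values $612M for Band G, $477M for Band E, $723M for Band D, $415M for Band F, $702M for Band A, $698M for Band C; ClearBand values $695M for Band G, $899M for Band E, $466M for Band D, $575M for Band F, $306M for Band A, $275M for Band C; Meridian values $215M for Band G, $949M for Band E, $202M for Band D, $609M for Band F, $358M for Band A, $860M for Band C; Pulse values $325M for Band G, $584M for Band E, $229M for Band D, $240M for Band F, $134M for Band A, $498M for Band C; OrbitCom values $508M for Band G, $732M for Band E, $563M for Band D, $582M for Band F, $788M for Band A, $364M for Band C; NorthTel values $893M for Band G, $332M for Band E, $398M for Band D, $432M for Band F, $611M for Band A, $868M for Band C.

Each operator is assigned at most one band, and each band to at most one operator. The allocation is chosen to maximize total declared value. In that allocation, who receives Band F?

Optimal: TerraLink→Band D ($723M), ClearBand→Band F ($575M), Meridian→Band E ($949M), Pulse→Band C ($498M), OrbitCom→Band A ($788M), NorthTel→Band G ($893M) — total 723+575+949+498+788+893 = $4426M.
Row-greedy (each operator in turn takes its best remaining band) gives $4027M, worse by 399.
Swapping Meridian↔NorthTel (Meridian→Band G $215M, NorthTel→Band E $332M) loses 1295.
ClearBand's own top band is Band E ($899M), but forcing ClearBand→Band E and reassigning the rest optimally gives only $4410M — worse by 16.

ClearBand receives Band F.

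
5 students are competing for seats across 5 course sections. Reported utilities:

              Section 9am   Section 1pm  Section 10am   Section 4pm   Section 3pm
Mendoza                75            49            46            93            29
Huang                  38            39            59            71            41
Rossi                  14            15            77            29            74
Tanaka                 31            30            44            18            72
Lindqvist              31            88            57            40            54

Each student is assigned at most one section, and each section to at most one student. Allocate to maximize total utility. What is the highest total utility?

Maximum total: 383 points

This is the linear assignment problem.
Optimal: Mendoza→Section 9am (75 points), Huang→Section 4pm (71 points), Rossi→Section 10am (77 points), Tanaka→Section 3pm (72 points), Lindqvist→Section 1pm (88 points) — total 75+71+77+72+88 = 383 points.
Max-entry greedy (repeatedly take the single best remaining cell) gives 368 points, worse by 15.
Next-best assignment: Mendoza→Section 4pm, Huang→Section 9am, Rossi→Section 10am, Tanaka→Section 3pm, Lindqvist→Section 1pm = 368 points.
Every other assignment is strictly worse.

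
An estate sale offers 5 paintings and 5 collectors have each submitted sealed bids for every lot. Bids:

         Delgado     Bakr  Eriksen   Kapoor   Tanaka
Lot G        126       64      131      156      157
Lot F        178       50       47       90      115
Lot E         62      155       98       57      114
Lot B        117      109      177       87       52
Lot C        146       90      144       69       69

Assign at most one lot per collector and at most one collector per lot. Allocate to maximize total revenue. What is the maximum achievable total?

Optimal: Delgado→Lot C ($146), Bakr→Lot E ($155), Eriksen→Lot B ($177), Kapoor→Lot G ($156), Tanaka→Lot F ($115) — total 146+155+177+156+115 = $749.
Column-greedy (each lot in turn goes to its best remaining collector) gives $736, worse by 13.
No other one-to-one assignment exceeds $749.

Maximum total: $749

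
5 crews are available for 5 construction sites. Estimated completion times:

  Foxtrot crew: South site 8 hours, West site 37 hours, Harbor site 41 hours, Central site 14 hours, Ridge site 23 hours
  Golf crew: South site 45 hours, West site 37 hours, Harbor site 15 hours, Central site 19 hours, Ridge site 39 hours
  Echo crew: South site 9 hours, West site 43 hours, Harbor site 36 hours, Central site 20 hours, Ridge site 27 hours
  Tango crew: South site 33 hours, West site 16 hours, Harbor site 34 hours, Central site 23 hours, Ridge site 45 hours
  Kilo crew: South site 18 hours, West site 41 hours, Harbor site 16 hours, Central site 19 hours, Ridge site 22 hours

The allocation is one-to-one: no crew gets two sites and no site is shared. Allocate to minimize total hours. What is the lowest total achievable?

Optimal: Foxtrot crew→Central site (14 hours), Golf crew→Harbor site (15 hours), Echo crew→South site (9 hours), Tango crew→West site (16 hours), Kilo crew→Ridge site (22 hours) — total 14+15+9+16+22 = 76 hours.
Row-greedy (each crew in turn takes its cheapest remaining site) gives 81 hours, worse by 5.
Checked against all permutations: 76 hours is optimal.

Min total: 76 hours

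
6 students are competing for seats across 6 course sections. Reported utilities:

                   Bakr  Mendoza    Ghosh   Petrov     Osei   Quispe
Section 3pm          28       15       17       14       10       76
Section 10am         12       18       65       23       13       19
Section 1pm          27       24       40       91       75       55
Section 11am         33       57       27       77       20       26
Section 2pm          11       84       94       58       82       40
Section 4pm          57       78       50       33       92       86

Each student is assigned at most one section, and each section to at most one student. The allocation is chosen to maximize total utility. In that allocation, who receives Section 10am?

Optimal: Bakr→Section 11am (33 points), Mendoza→Section 2pm (84 points), Ghosh→Section 10am (65 points), Petrov→Section 1pm (91 points), Osei→Section 4pm (92 points), Quispe→Section 3pm (76 points) — total 33+84+65+91+92+76 = 441 points.
Row-greedy (each student in turn takes its best remaining section) gives 393 points, worse by 48.
Swapping Ghosh↔Bakr (Ghosh→Section 11am 27 points, Bakr→Section 10am 12 points) loses 59.
No other one-to-one assignment exceeds 441 points.
Ghosh's own top section is Section 2pm (94 points), but forcing Ghosh→Section 2pm and reassigning the rest optimally gives only 422 points — worse by 19.

Ghosh receives Section 10am.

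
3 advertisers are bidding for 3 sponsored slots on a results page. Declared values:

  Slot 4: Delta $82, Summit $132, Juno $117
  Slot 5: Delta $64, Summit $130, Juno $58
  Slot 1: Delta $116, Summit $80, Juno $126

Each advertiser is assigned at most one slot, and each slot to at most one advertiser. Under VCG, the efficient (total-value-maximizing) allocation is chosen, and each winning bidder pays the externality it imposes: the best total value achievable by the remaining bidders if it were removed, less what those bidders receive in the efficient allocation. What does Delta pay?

Efficient allocation: Delta→Slot 1 ($116), Summit→Slot 5 ($130), Juno→Slot 4 ($117); total welfare W = $363.
Delta receives Slot 1 at value $116, so the others get W − 116 = $247.
Without Delta: best allocation of the remaining 2 bidders over all 3 slots is Summit→Slot 4 ($132), Juno→Slot 1 ($126), total $258.
VCG payment = (others' best without Delta) − (others' welfare with Delta) = 258 − 247 = $11.

Delta pays $11.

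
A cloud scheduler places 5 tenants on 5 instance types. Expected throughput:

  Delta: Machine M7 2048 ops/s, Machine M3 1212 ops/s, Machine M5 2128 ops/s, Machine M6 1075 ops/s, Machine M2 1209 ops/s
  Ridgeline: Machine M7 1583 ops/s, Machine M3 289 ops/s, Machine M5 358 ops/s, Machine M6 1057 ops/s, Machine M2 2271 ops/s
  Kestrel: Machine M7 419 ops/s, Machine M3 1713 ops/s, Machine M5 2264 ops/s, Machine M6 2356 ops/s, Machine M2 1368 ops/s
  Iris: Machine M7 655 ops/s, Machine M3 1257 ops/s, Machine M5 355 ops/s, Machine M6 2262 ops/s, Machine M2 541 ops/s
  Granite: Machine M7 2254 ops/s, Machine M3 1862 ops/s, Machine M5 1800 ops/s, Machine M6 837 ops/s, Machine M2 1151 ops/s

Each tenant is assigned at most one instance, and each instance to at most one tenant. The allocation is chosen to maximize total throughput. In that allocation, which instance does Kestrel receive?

Kestrel receives Machine M5.

Optimal: Delta→Machine M7 (2048 ops/s), Ridgeline→Machine M2 (2271 ops/s), Kestrel→Machine M5 (2264 ops/s), Iris→Machine M6 (2262 ops/s), Granite→Machine M3 (1862 ops/s) — total 2048+2271+2264+2262+1862 = 10707 ops/s.
Row-greedy (each tenant in turn takes its best remaining instance) gives 10266 ops/s, worse by 441.
Swapping Delta↔Iris (Delta→Machine M6 1075 ops/s, Iris→Machine M7 655 ops/s) loses 2580.
Kestrel's own top instance is Machine M6 (2356 ops/s), but forcing Kestrel→Machine M6 and reassigning the rest optimally gives only 10266 ops/s — worse by 441.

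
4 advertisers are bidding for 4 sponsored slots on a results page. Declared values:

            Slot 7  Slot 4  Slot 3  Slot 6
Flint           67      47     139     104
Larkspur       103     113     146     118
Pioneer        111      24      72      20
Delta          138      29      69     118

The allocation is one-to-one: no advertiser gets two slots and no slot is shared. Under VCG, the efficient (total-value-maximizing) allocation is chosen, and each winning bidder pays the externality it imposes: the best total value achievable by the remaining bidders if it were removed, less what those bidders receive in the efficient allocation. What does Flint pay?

Flint pays $33.

Efficient allocation: Flint→Slot 3 ($139), Larkspur→Slot 4 ($113), Pioneer→Slot 7 ($111), Delta→Slot 6 ($118); total welfare W = $481.
Flint receives Slot 3 at value $139, so the others get W − 139 = $342.
Without Flint: best allocation of the remaining 3 bidders over all 4 slots is Larkspur→Slot 3 ($146), Pioneer→Slot 7 ($111), Delta→Slot 6 ($118), total $375.
VCG payment = (others' best without Flint) − (others' welfare with Flint) = 375 − 342 = $33.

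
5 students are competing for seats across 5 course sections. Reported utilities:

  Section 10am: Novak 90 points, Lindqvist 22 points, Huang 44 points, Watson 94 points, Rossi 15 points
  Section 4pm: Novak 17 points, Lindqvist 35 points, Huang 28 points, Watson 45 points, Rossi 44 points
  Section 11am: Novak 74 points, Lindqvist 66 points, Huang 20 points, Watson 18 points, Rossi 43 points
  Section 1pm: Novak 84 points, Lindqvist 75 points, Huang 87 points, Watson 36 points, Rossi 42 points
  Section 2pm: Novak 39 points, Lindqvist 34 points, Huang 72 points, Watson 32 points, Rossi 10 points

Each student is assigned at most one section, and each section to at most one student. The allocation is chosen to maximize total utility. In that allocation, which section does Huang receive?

Optimal: Novak→Section 1pm (84 points), Lindqvist→Section 11am (66 points), Huang→Section 2pm (72 points), Watson→Section 10am (94 points), Rossi→Section 4pm (44 points) — total 84+66+72+94+44 = 360 points.
Row-greedy (each student in turn takes its best remaining section) gives 325 points, worse by 35.
Swapping Lindqvist↔Rossi (Lindqvist→Section 4pm 35 points, Rossi→Section 11am 43 points) loses 32.
Checked against all permutations: 360 points is optimal.
Huang's own top section is Section 1pm (87 points), but forcing Huang→Section 1pm and reassigning the rest optimally gives only 333 points — worse by 27.

Huang receives Section 2pm.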